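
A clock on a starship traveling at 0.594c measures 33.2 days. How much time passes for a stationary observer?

Proper time Δt₀ = 33.2 days
γ = 1/√(1 - 0.594²) = 1.243
Δt = γΔt₀ = 1.243 × 33.2 = 41.27 days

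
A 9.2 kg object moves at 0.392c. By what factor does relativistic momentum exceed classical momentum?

p_rel = γmv, p_class = mv
Ratio = γ = 1/√(1 - 0.392²) = 1.087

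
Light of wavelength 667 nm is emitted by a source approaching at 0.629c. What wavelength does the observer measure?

β = 0.629
Wavelength Doppler factor = √(0.371/1.629) = √(0.2277) = 0.4772
λ_obs = 667 × 0.4772 = 318.3 nm (blueshift)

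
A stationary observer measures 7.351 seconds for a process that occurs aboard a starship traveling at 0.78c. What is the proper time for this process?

Dilated time Δt = 7.351 seconds
γ = 1/√(1 - 0.78²) = 1.598
Δt₀ = Δt/γ = 7.351/1.598 = 4.600 seconds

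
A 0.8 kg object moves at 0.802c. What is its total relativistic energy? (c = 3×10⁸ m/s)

γ = 1/√(1 - 0.802²) = 1.674
mc² = 0.8 × (3×10⁸)² = 7.200×10¹⁶ J
E = γmc² = 1.674 × 7.200×10¹⁶ = 1.205×10¹⁷ J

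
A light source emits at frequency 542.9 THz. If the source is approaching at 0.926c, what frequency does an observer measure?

β = v/c = 0.926
(1+β)/(1-β) = 1.926/0.074 = 26.03
Doppler factor = √(26.03) = 5.102
f_obs = 542.9 × 5.102 = 2770 THz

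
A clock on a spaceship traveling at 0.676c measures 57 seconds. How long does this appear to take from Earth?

Proper time Δt₀ = 57 seconds
γ = 1/√(1 - 0.676²) = 1.357
Δt = γΔt₀ = 1.357 × 57 = 77.35 seconds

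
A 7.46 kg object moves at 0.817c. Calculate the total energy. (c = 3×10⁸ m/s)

γ = 1/√(1 - 0.817²) = 1.734
mc² = 7.46 × (3×10⁸)² = 6.714×10¹⁷ J
E = γmc² = 1.734 × 6.714×10¹⁷ = 1.164×10¹⁸ J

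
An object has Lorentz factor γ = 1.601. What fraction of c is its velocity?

From γ = 1/√(1 - v²/c²):
1/γ² = 1/1.601² = 0.39014
v²/c² = 1 - 0.39014 = 0.60986
v/c = √(0.60986) = 0.7809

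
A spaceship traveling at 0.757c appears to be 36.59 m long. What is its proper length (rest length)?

Contracted length L = 36.59 m
γ = 1/√(1 - 0.757²) = 1.5304
L₀ = γL = 1.5304 × 36.59 = 56.00 m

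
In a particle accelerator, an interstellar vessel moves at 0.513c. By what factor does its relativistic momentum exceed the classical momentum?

p_rel = γmv, p_class = mv
Ratio = γ = 1/√(1 - 0.513²)
= 1/√(0.736831) = 1.165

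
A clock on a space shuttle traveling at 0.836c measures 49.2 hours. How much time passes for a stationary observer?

Proper time Δt₀ = 49.2 hours
γ = 1/√(1 - 0.836²) = 1.8224
Δt = γΔt₀ = 1.8224 × 49.2 = 89.66 hours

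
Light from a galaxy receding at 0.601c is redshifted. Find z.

β = 0.601
(1+β)/(1-β) = 1.601/0.399 = 4.013
√(4.013) = 2.003
z = 2.003 - 1 = 1.003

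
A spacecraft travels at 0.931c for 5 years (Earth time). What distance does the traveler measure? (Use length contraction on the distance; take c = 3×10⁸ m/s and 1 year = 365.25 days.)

Earth distance: d = v × t = 0.931c × 5 yr = 4.4070×10¹⁶ m
γ = 2.7396
d' = d/γ = 4.4070×10¹⁶/2.7396 = 1.609×10¹⁶ m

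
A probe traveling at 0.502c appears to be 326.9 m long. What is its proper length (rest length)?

Contracted length L = 326.9 m
γ = 1/√(1 - 0.502²) = 1.1562
L₀ = γL = 1.1562 × 326.9 = 378.0 m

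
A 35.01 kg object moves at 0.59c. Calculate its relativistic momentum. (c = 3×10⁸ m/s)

γ = 1/√(1 - 0.59²) = 1.2385
v = 0.59 × 3×10⁸ = 1.770×10⁸ m/s
p = γmv = 1.2385 × 35.01 × 1.770×10⁸ = 7.675×10⁹ kg·m/s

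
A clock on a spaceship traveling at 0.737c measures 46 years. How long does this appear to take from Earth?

Proper time Δt₀ = 46 years
γ = 1/√(1 - 0.737²) = 1.4795
Δt = γΔt₀ = 1.4795 × 46 = 68.06 years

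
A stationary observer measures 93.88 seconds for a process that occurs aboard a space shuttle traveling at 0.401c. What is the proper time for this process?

Dilated time Δt = 93.88 seconds
γ = 1/√(1 - 0.401²) = 1.0916
Δt₀ = Δt/γ = 93.88/1.0916 = 86.00 seconds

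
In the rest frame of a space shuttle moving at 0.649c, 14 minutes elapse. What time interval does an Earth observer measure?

Proper time Δt₀ = 14 minutes
γ = 1/√(1 - 0.649²) = 1.314
Δt = γΔt₀ = 1.314 × 14 = 18.40 minutes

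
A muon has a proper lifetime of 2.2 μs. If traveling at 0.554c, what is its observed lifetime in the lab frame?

Proper lifetime τ₀ = 2.2 μs
γ = 1/√(1 - 0.554²) = 1.2012
τ = γτ₀ = 1.2012 × 2.2 μs = 2.643 μs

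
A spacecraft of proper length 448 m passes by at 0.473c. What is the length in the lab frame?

Proper length L₀ = 448 m
γ = 1/√(1 - 0.473²) = 1.135
L = L₀/γ = 448/1.135 = 394.7 m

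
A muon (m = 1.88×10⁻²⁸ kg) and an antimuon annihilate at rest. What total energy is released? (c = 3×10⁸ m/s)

Both particles have the same rest mass, so total mass = 2m
E = 2m·c² = 2 × 1.88×10⁻²⁸ × (3×10⁸)²
= 2 × 1.88×10⁻²⁸ × 9×10¹⁶
= 3.384×10⁻¹¹ J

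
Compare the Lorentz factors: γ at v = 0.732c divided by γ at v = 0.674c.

γ₁ = 1/√(1 - 0.732²) = 1.468
γ₂ = 1/√(1 - 0.674²) = 1.354
γ₁/γ₂ = 1.468/1.354 = 1.084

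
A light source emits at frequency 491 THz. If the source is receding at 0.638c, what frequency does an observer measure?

β = v/c = 0.638
(1-β)/(1+β) = 0.362/1.638 = 0.2210
Doppler factor = √(0.2210) = 0.4701
f_obs = 491 × 0.4701 = 230.8 THz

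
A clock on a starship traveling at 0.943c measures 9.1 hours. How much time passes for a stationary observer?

Proper time Δt₀ = 9.1 hours
γ = 1/√(1 - 0.943²) = 3.0049
Δt = γΔt₀ = 3.0049 × 9.1 = 27.34 hours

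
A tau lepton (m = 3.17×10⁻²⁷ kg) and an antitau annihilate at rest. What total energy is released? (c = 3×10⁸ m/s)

Both particles have the same rest mass, so total mass = 2m
E = 2m·c² = 2 × 3.17×10⁻²⁷ × (3×10⁸)²
= 2 × 3.17×10⁻²⁷ × 9×10¹⁶
= 5.706×10⁻¹⁰ J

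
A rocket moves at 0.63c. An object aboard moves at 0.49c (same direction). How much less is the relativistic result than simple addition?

Classical: u' + v = 0.49 + 0.63 = 1.12c
Relativistic: u = (0.49 + 0.63)/(1 + 0.3087) = 1.12/1.3087 = 0.8558c
Difference: 1.12 - 0.8558 = 0.2642c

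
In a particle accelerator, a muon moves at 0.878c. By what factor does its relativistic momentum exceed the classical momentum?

p_rel = γmv, p_class = mv
Ratio = γ = 1/√(1 - 0.878²)
= 1/√(0.229116) = 2.089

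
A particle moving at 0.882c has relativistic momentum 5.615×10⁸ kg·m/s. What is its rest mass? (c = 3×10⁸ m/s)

γ = 1/√(1 - 0.882²) = 2.122
v = 0.882 × 3×10⁸ = 2.646×10⁸ m/s
m = p/(γv) = 5.615×10⁸/(2.122 × 2.646×10⁸) = 1.000 kg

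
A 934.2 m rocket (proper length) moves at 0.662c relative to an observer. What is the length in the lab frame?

Proper length L₀ = 934.2 m
γ = 1/√(1 - 0.662²) = 1.3342
L = L₀/γ = 934.2/1.3342 = 700.2 m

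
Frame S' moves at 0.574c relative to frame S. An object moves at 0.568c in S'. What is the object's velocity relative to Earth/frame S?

u = (u' + v)/(1 + u'v/c²)
Numerator: 0.568 + 0.574 = 1.142
Denominator: 1 + 0.326032 = 1.326032
u = 1.142/1.326032 = 0.8612c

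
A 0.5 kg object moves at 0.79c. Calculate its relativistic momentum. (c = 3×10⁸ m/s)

γ = 1/√(1 - 0.79²) = 1.631
v = 0.79 × 3×10⁸ = 2.370×10⁸ m/s
p = γmv = 1.631 × 0.5 × 2.370×10⁸ = 1.933×10⁸ kg·m/s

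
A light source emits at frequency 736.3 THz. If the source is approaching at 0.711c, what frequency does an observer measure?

β = v/c = 0.711
(1+β)/(1-β) = 1.711/0.289 = 5.9204
Doppler factor = √(5.9204) = 2.4332
f_obs = 736.3 × 2.4332 = 1792 THz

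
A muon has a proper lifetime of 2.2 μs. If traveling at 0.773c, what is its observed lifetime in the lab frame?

Proper lifetime τ₀ = 2.2 μs
γ = 1/√(1 - 0.773²) = 1.5763
τ = γτ₀ = 1.5763 × 2.2 μs = 3.468 μs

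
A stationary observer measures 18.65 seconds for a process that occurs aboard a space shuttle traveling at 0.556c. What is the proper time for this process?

Dilated time Δt = 18.65 seconds
γ = 1/√(1 - 0.556²) = 1.203
Δt₀ = Δt/γ = 18.65/1.203 = 15.50 seconds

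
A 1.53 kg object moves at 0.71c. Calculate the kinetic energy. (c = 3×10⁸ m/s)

γ = 1/√(1 - 0.71²) = 1.42005
γ - 1 = 0.42005
KE = (γ-1)mc² = 0.42005 × 1.53 × (3×10⁸)² = 5.784×10¹⁶ J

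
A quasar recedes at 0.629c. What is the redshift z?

β = 0.629
(1+β)/(1-β) = 1.629/0.371 = 4.391
√(4.391) = 2.095
z = 2.095 - 1 = 1.095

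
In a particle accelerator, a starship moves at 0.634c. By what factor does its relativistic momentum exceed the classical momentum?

p_rel = γmv, p_class = mv
Ratio = γ = 1/√(1 - 0.634²)
= 1/√(0.598044) = 1.293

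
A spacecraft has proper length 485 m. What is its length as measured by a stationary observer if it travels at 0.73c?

Proper length L₀ = 485 m
γ = 1/√(1 - 0.73²) = 1.463
L = L₀/γ = 485/1.463 = 331.5 m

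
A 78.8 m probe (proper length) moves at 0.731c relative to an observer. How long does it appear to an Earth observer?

Proper length L₀ = 78.8 m
γ = 1/√(1 - 0.731²) = 1.4655
L = L₀/γ = 78.8/1.4655 = 53.77 m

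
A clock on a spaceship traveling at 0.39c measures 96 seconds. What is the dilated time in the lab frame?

Proper time Δt₀ = 96 seconds
γ = 1/√(1 - 0.39²) = 1.086
Δt = γΔt₀ = 1.086 × 96 = 104.3 seconds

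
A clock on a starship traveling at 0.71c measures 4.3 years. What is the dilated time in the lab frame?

Proper time Δt₀ = 4.3 years
γ = 1/√(1 - 0.71²) = 1.420
Δt = γΔt₀ = 1.420 × 4.3 = 6.106 years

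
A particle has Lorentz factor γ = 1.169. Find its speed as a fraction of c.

From γ = 1/√(1 - v²/c²):
1/γ² = 1/1.169² = 0.7318
v²/c² = 1 - 0.7318 = 0.2682
v/c = √(0.2682) = 0.5179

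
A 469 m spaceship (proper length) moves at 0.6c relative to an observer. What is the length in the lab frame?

Proper length L₀ = 469 m
γ = 1/√(1 - 0.6²) = 1.250
L = L₀/γ = 469/1.250 = 375.2 m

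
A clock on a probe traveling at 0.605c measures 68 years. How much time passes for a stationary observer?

Proper time Δt₀ = 68 years
γ = 1/√(1 - 0.605²) = 1.2559
Δt = γΔt₀ = 1.2559 × 68 = 85.40 years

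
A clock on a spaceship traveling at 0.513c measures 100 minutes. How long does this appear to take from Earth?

Proper time Δt₀ = 100 minutes
γ = 1/√(1 - 0.513²) = 1.165
Δt = γΔt₀ = 1.165 × 100 = 116.5 minutes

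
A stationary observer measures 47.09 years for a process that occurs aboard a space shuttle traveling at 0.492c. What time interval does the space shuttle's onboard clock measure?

Dilated time Δt = 47.09 years
γ = 1/√(1 - 0.492²) = 1.1486
Δt₀ = Δt/γ = 47.09/1.1486 = 41.00 years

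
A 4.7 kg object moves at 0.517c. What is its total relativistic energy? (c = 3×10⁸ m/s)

γ = 1/√(1 - 0.517²) = 1.16824
mc² = 4.7 × (3×10⁸)² = 4.230×10¹⁷ J
E = γmc² = 1.16824 × 4.230×10¹⁷ = 4.942×10¹⁷ J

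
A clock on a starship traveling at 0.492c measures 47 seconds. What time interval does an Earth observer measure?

Proper time Δt₀ = 47 seconds
γ = 1/√(1 - 0.492²) = 1.14864
Δt = γΔt₀ = 1.14864 × 47 = 53.99 seconds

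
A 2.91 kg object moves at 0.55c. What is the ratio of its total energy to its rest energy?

E = γmc², E₀ = mc²
E/E₀ = γ = 1/√(1 - 0.55²) = 1.197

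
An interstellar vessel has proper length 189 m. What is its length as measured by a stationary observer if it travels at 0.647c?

Proper length L₀ = 189 m
γ = 1/√(1 - 0.647²) = 1.3115
L = L₀/γ = 189/1.3115 = 144.1 m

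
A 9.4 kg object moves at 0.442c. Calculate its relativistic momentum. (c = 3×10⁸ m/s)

γ = 1/√(1 - 0.442²) = 1.115
v = 0.442 × 3×10⁸ = 1.326×10⁸ m/s
p = γmv = 1.115 × 9.4 × 1.326×10⁸ = 1.390×10⁹ kg·m/s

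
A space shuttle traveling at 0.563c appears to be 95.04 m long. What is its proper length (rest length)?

Contracted length L = 95.04 m
γ = 1/√(1 - 0.563²) = 1.210
L₀ = γL = 1.210 × 95.04 = 115.0 m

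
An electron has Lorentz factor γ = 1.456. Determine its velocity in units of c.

From γ = 1/√(1 - v²/c²):
1/γ² = 1/1.456² = 0.4717
v²/c² = 1 - 0.4717 = 0.5283
v/c = √(0.5283) = 0.7268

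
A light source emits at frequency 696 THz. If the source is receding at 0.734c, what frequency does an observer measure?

β = v/c = 0.734
(1-β)/(1+β) = 0.266/1.734 = 0.1534
Doppler factor = √(0.1534) = 0.3917
f_obs = 696 × 0.3917 = 272.6 THz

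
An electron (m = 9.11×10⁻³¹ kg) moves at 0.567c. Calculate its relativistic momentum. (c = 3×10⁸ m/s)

γ = 1/√(1 - 0.567²) = 1.214
v = 0.567 × 3×10⁸ = 1.701×10⁸ m/s
p = γmv = 1.214 × 9.11×10⁻³¹ × 1.701×10⁸ = 1.881×10⁻²² kg·m/s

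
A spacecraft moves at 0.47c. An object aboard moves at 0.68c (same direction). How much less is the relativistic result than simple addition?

Classical: u' + v = 0.68 + 0.47 = 1.15c
Relativistic: u = (0.68 + 0.47)/(1 + 0.3196) = 1.15/1.3196 = 0.8715c
Difference: 1.15 - 0.8715 = 0.2785c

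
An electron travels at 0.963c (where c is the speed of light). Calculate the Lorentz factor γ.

v/c = 0.963, so (v/c)² = 0.927369
1 - (v/c)² = 0.072631
γ = 1/√(0.072631) = 3.711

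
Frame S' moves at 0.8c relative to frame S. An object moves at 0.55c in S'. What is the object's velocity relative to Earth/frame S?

u = (u' + v)/(1 + u'v/c²)
Numerator: 0.55 + 0.8 = 1.35
Denominator: 1 + 0.44 = 1.44
u = 1.35/1.44 = 0.9375c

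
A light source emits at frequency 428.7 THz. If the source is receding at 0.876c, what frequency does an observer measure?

β = v/c = 0.876
(1-β)/(1+β) = 0.124/1.876 = 0.06610
Doppler factor = √(0.06610) = 0.2571
f_obs = 428.7 × 0.2571 = 110.2 THz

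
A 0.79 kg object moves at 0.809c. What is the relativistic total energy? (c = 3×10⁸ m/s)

γ = 1/√(1 - 0.809²) = 1.7012
mc² = 0.79 × (3×10⁸)² = 7.110×10¹⁶ J
E = γmc² = 1.7012 × 7.110×10¹⁶ = 1.210×10¹⁷ J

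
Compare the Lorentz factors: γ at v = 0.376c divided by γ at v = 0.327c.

γ₁ = 1/√(1 - 0.376²) = 1.079
γ₂ = 1/√(1 - 0.327²) = 1.058
γ₁/γ₂ = 1.079/1.058 = 1.020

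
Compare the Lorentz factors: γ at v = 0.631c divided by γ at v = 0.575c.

γ₁ = 1/√(1 - 0.631²) = 1.289
γ₂ = 1/√(1 - 0.575²) = 1.222
γ₁/γ₂ = 1.289/1.222 = 1.055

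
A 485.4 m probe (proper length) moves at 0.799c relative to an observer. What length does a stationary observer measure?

Proper length L₀ = 485.4 m
γ = 1/√(1 - 0.799²) = 1.663
L = L₀/γ = 485.4/1.663 = 291.9 m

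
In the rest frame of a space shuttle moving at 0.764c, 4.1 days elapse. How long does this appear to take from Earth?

Proper time Δt₀ = 4.1 days
γ = 1/√(1 - 0.764²) = 1.54987
Δt = γΔt₀ = 1.54987 × 4.1 = 6.354 days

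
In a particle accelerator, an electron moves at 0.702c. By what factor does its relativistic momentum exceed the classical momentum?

p_rel = γmv, p_class = mv
Ratio = γ = 1/√(1 - 0.702²)
= 1/√(0.507196) = 1.404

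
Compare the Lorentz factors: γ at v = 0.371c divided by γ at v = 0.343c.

γ₁ = 1/√(1 - 0.371²) = 1.0769
γ₂ = 1/√(1 - 0.343²) = 1.0646
γ₁/γ₂ = 1.0769/1.0646 = 1.012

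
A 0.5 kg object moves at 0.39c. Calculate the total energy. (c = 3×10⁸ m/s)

γ = 1/√(1 - 0.39²) = 1.086
mc² = 0.5 × (3×10⁸)² = 4.500×10¹⁶ J
E = γmc² = 1.086 × 4.500×10¹⁶ = 4.887×10¹⁶ J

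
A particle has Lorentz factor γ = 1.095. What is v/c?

From γ = 1/√(1 - v²/c²):
1/γ² = 1/1.095² = 0.8340
v²/c² = 1 - 0.8340 = 0.1660
v/c = √(0.1660) = 0.4074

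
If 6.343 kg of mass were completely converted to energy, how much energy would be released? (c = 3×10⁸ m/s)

Using E = mc²:
c² = (3×10⁸)² = 9×10¹⁶ m²/s²
E = 6.343 × 9×10¹⁶ = 5.709×10¹⁷ J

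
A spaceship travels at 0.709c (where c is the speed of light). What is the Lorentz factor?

v/c = 0.709, so (v/c)² = 0.502681
1 - (v/c)² = 0.497319
γ = 1/√(0.497319) = 1.418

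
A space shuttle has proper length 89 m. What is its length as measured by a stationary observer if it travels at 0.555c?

Proper length L₀ = 89 m
γ = 1/√(1 - 0.555²) = 1.20214
L = L₀/γ = 89/1.20214 = 74.03 m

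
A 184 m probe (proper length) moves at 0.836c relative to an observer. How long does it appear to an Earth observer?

Proper length L₀ = 184 m
γ = 1/√(1 - 0.836²) = 1.822
L = L₀/γ = 184/1.822 = 101.0 m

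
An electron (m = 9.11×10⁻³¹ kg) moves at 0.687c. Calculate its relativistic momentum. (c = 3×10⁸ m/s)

γ = 1/√(1 - 0.687²) = 1.376
v = 0.687 × 3×10⁸ = 2.061×10⁸ m/s
p = γmv = 1.376 × 9.11×10⁻³¹ × 2.061×10⁸ = 2.584×10⁻²² kg·m/s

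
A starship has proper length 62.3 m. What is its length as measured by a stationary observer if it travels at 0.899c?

Proper length L₀ = 62.3 m
γ = 1/√(1 - 0.899²) = 2.2834
L = L₀/γ = 62.3/2.2834 = 27.28 m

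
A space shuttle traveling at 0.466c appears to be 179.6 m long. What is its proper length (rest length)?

Contracted length L = 179.6 m
γ = 1/√(1 - 0.466²) = 1.1302
L₀ = γL = 1.1302 × 179.6 = 203.0 m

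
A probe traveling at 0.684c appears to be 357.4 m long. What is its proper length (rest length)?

Contracted length L = 357.4 m
γ = 1/√(1 - 0.684²) = 1.3708
L₀ = γL = 1.3708 × 357.4 = 489.9 m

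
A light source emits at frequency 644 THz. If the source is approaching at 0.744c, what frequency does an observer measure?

β = v/c = 0.744
(1+β)/(1-β) = 1.744/0.256 = 6.813
Doppler factor = √(6.813) = 2.610
f_obs = 644 × 2.610 = 1681 THz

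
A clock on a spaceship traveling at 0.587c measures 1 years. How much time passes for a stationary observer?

Proper time Δt₀ = 1 years
γ = 1/√(1 - 0.587²) = 1.235
Δt = γΔt₀ = 1.235 × 1 = 1.235 years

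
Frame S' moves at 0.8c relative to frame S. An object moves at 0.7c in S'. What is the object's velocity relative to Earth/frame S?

u = (u' + v)/(1 + u'v/c²)
Numerator: 0.7 + 0.8 = 1.5
Denominator: 1 + 0.56 = 1.56
u = 1.5/1.56 = 0.9615c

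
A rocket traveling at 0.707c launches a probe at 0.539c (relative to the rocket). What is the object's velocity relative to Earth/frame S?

u = (u' + v)/(1 + u'v/c²)
Numerator: 0.539 + 0.707 = 1.246
Denominator: 1 + 0.381073 = 1.381073
u = 1.246/1.381073 = 0.9022c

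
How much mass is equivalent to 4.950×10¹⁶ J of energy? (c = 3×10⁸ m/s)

From E = mc², we get m = E/c²
c² = (3×10⁸)² = 9×10¹⁶ m²/s²
m = 4.950×10¹⁶ / 9×10¹⁶ = 0.5500 kg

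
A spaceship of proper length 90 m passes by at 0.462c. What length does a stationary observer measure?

Proper length L₀ = 90 m
γ = 1/√(1 - 0.462²) = 1.1275
L = L₀/γ = 90/1.1275 = 79.82 m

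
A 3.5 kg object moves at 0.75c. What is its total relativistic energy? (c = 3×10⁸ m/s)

γ = 1/√(1 - 0.75²) = 1.5119
mc² = 3.5 × (3×10⁸)² = 3.150×10¹⁷ J
E = γmc² = 1.5119 × 3.150×10¹⁷ = 4.762×10¹⁷ J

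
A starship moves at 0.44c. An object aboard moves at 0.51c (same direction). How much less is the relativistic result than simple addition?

Classical: u' + v = 0.51 + 0.44 = 0.95c
Relativistic: u = (0.51 + 0.44)/(1 + 0.2244) = 0.95/1.2244 = 0.7759c
Difference: 0.95 - 0.7759 = 0.1741c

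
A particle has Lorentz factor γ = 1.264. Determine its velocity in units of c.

From γ = 1/√(1 - v²/c²):
1/γ² = 1/1.264² = 0.6259
v²/c² = 1 - 0.6259 = 0.3741
v/c = √(0.3741) = 0.6116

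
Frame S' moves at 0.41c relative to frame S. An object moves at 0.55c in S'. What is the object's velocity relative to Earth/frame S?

u = (u' + v)/(1 + u'v/c²)
Numerator: 0.55 + 0.41 = 0.96
Denominator: 1 + 0.2255 = 1.2255
u = 0.96/1.2255 = 0.7834c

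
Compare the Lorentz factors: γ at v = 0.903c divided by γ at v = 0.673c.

γ₁ = 1/√(1 - 0.903²) = 2.328
γ₂ = 1/√(1 - 0.673²) = 1.352
γ₁/γ₂ = 2.328/1.352 = 1.722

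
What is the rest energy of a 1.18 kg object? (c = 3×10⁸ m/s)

c² = (3×10⁸)² = 9.000×10¹⁶ m²/s²
E₀ = mc² = 1.18 × 9.000×10¹⁶ = 1.062×10¹⁷ J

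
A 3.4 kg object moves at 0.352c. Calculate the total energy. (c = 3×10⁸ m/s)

γ = 1/√(1 - 0.352²) = 1.0684
mc² = 3.4 × (3×10⁸)² = 3.060×10¹⁷ J
E = γmc² = 1.0684 × 3.060×10¹⁷ = 3.269×10¹⁷ J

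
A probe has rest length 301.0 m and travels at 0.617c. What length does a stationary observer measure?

Proper length L₀ = 301.0 m
γ = 1/√(1 - 0.617²) = 1.2707
L = L₀/γ = 301.0/1.2707 = 236.9 m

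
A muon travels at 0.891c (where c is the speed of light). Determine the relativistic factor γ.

v/c = 0.891, so (v/c)² = 0.793881
1 - (v/c)² = 0.206119
γ = 1/√(0.206119) = 2.203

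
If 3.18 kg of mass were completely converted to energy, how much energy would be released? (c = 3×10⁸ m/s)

Using E = mc²:
c² = (3×10⁸)² = 9×10¹⁶ m²/s²
E = 3.18 × 9×10¹⁶ = 2.862×10¹⁷ J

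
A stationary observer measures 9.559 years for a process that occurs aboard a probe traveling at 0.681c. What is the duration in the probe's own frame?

Dilated time Δt = 9.559 years
γ = 1/√(1 - 0.681²) = 1.3656
Δt₀ = Δt/γ = 9.559/1.3656 = 7.000 years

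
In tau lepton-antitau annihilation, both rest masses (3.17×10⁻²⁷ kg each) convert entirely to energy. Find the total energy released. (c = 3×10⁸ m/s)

Both particles have the same rest mass, so total mass = 2m
E = 2m·c² = 2 × 3.17×10⁻²⁷ × (3×10⁸)²
= 2 × 3.17×10⁻²⁷ × 9×10¹⁶
= 5.706×10⁻¹⁰ J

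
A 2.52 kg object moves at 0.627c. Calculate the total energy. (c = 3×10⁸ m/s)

γ = 1/√(1 - 0.627²) = 1.2837
mc² = 2.52 × (3×10⁸)² = 2.268×10¹⁷ J
E = γmc² = 1.2837 × 2.268×10¹⁷ = 2.911×10¹⁷ J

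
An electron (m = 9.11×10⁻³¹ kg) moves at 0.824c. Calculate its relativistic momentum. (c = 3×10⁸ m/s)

γ = 1/√(1 - 0.824²) = 1.765
v = 0.824 × 3×10⁸ = 2.472×10⁸ m/s
p = γmv = 1.765 × 9.11×10⁻³¹ × 2.472×10⁸ = 3.975×10⁻²² kg·m/s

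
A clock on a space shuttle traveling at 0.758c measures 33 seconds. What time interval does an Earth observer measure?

Proper time Δt₀ = 33 seconds
γ = 1/√(1 - 0.758²) = 1.533
Δt = γΔt₀ = 1.533 × 33 = 50.59 seconds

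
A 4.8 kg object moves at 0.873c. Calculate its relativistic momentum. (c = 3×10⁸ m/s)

γ = 1/√(1 - 0.873²) = 2.0504
v = 0.873 × 3×10⁸ = 2.619×10⁸ m/s
p = γmv = 2.0504 × 4.8 × 2.619×10⁸ = 2.578×10⁹ kg·m/s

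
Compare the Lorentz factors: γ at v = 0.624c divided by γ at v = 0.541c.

γ₁ = 1/√(1 - 0.624²) = 1.2797
γ₂ = 1/√(1 - 0.541²) = 1.1890
γ₁/γ₂ = 1.2797/1.1890 = 1.076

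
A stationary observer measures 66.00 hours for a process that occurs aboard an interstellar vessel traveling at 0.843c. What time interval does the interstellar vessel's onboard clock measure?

Dilated time Δt = 66.00 hours
γ = 1/√(1 - 0.843²) = 1.859
Δt₀ = Δt/γ = 66.00/1.859 = 35.50 hours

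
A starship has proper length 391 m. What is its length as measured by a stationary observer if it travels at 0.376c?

Proper length L₀ = 391 m
γ = 1/√(1 - 0.376²) = 1.0792
L = L₀/γ = 391/1.0792 = 362.3 m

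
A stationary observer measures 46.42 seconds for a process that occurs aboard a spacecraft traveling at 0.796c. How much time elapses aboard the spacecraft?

Dilated time Δt = 46.42 seconds
γ = 1/√(1 - 0.796²) = 1.652
Δt₀ = Δt/γ = 46.42/1.652 = 28.10 seconds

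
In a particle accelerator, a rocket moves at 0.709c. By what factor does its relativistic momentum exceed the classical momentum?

p_rel = γmv, p_class = mv
Ratio = γ = 1/√(1 - 0.709²)
= 1/√(0.497319) = 1.418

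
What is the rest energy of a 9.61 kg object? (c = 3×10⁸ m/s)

c² = (3×10⁸)² = 9.000×10¹⁶ m²/s²
E₀ = mc² = 9.61 × 9.000×10¹⁶ = 8.649×10¹⁷ J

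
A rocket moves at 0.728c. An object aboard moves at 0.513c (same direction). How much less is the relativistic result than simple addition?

Classical: u' + v = 0.513 + 0.728 = 1.241c
Relativistic: u = (0.513 + 0.728)/(1 + 0.373464) = 1.241/1.373464 = 0.9036c
Difference: 1.241 - 0.9036 = 0.3374c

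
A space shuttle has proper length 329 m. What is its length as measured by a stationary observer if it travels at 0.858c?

Proper length L₀ = 329 m
γ = 1/√(1 - 0.858²) = 1.947
L = L₀/γ = 329/1.947 = 169.0 m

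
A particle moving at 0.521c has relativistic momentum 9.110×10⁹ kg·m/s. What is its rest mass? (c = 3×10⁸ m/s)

γ = 1/√(1 - 0.521²) = 1.1716
v = 0.521 × 3×10⁸ = 1.563×10⁸ m/s
m = p/(γv) = 9.110×10⁹/(1.1716 × 1.563×10⁸) = 49.75 kg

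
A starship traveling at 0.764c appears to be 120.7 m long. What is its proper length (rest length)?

Contracted length L = 120.7 m
γ = 1/√(1 - 0.764²) = 1.550
L₀ = γL = 1.550 × 120.7 = 187.1 m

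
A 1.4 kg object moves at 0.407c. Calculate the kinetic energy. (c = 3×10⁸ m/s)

γ = 1/√(1 - 0.407²) = 1.09478
γ - 1 = 0.09478
KE = (γ-1)mc² = 0.09478 × 1.4 × (3×10⁸)² = 1.194×10¹⁶ J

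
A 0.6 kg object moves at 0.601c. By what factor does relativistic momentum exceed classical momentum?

p_rel = γmv, p_class = mv
Ratio = γ = 1/√(1 - 0.601²) = 1.251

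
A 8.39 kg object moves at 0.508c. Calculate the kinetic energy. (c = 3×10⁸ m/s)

γ = 1/√(1 - 0.508²) = 1.16096
γ - 1 = 0.16096
KE = (γ-1)mc² = 0.16096 × 8.39 × (3×10⁸)² = 1.215×10¹⁷ J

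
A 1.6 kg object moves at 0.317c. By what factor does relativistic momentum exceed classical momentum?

p_rel = γmv, p_class = mv
Ratio = γ = 1/√(1 - 0.317²) = 1.054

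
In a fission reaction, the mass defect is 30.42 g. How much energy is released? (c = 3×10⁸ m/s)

Convert mass defect: Δm = 30.42 g = 0.03042 kg
E = Δm·c² = 0.03042 × (3×10⁸)²
= 0.03042 × 9×10¹⁶ = 2.738×10¹⁵ J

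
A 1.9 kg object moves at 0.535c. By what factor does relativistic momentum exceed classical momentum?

p_rel = γmv, p_class = mv
Ratio = γ = 1/√(1 - 0.535²) = 1.184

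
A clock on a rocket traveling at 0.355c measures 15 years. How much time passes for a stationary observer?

Proper time Δt₀ = 15 years
γ = 1/√(1 - 0.355²) = 1.070
Δt = γΔt₀ = 1.070 × 15 = 16.05 years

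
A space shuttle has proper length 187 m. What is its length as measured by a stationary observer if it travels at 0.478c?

Proper length L₀ = 187 m
γ = 1/√(1 - 0.478²) = 1.138
L = L₀/γ = 187/1.138 = 164.3 m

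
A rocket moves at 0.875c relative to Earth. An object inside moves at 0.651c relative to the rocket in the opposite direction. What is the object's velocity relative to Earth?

Object's velocity in rocket frame is u' = -0.651c
u = (u' + v)/(1 + u'v/c²) = (v - 0.651)/(1 - 0.651·v/c²)
Numerator: 0.875 - 0.651 = 0.224
Denominator: 1 - 0.569625 = 0.430375
u = 0.224/0.430375 = 0.5205c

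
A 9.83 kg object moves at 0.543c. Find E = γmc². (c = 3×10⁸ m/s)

γ = 1/√(1 - 0.543²) = 1.191
mc² = 9.83 × (3×10⁸)² = 8.847×10¹⁷ J
E = γmc² = 1.191 × 8.847×10¹⁷ = 1.054×10¹⁸ J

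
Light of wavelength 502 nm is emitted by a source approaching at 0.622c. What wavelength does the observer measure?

β = 0.622
Wavelength Doppler factor = √(0.378/1.622) = √(0.2330) = 0.4827
λ_obs = 502 × 0.4827 = 242.3 nm (blueshift)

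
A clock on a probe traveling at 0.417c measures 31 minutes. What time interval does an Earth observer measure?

Proper time Δt₀ = 31 minutes
γ = 1/√(1 - 0.417²) = 1.1002
Δt = γΔt₀ = 1.1002 × 31 = 34.11 minutes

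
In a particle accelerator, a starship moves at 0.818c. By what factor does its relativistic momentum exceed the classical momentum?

p_rel = γmv, p_class = mv
Ratio = γ = 1/√(1 - 0.818²)
= 1/√(0.330876) = 1.738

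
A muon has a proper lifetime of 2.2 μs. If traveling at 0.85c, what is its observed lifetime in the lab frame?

Proper lifetime τ₀ = 2.2 μs
γ = 1/√(1 - 0.85²) = 1.898
τ = γτ₀ = 1.898 × 2.2 μs = 4.176 μs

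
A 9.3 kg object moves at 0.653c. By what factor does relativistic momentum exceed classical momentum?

p_rel = γmv, p_class = mv
Ratio = γ = 1/√(1 - 0.653²) = 1.320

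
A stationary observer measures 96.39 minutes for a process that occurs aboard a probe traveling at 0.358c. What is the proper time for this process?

Dilated time Δt = 96.39 minutes
γ = 1/√(1 - 0.358²) = 1.071
Δt₀ = Δt/γ = 96.39/1.071 = 90.00 minutes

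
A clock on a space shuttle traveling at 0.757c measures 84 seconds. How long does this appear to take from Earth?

Proper time Δt₀ = 84 seconds
γ = 1/√(1 - 0.757²) = 1.5304
Δt = γΔt₀ = 1.5304 × 84 = 128.6 seconds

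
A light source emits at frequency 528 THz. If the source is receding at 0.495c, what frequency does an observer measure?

β = v/c = 0.495
(1-β)/(1+β) = 0.505/1.495 = 0.3378
Doppler factor = √(0.3378) = 0.5812
f_obs = 528 × 0.5812 = 306.9 THz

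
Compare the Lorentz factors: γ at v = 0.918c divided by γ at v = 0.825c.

γ₁ = 1/√(1 - 0.918²) = 2.5216
γ₂ = 1/√(1 - 0.825²) = 1.7695
γ₁/γ₂ = 2.5216/1.7695 = 1.425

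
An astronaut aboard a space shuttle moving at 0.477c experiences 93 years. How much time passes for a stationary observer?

Proper time Δt₀ = 93 years
γ = 1/√(1 - 0.477²) = 1.138
Δt = γΔt₀ = 1.138 × 93 = 105.8 years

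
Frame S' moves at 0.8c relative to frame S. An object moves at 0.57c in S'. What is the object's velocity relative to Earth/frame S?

u = (u' + v)/(1 + u'v/c²)
Numerator: 0.57 + 0.8 = 1.37
Denominator: 1 + 0.456 = 1.456
u = 1.37/1.456 = 0.9409c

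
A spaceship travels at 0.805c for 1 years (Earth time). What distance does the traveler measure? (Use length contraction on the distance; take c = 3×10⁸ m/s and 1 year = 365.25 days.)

Earth distance: d = v × t = 0.805c × 1 yr = 7.6212×10¹⁵ m
γ = 1.6856
d' = d/γ = 7.6212×10¹⁵/1.6856 = 4.521×10¹⁵ m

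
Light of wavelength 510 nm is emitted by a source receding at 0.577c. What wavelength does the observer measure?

β = 0.577
Wavelength Doppler factor = √(1.577/0.423) = √(3.728) = 1.9308
λ_obs = 510 × 1.9308 = 984.7 nm (redshift)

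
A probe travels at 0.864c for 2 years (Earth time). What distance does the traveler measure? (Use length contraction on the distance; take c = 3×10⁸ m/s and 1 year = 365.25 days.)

Earth distance: d = v × t = 0.864c × 2 yr = 1.6359×10¹⁶ m
γ = 1.9861
d' = d/γ = 1.6359×10¹⁶/1.9861 = 8.237×10¹⁵ m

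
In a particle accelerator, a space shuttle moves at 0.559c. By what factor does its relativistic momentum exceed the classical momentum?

p_rel = γmv, p_class = mv
Ratio = γ = 1/√(1 - 0.559²)
= 1/√(0.687519) = 1.206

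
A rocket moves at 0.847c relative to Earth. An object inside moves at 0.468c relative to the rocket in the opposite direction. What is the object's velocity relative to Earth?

Object's velocity in rocket frame is u' = -0.468c
u = (u' + v)/(1 + u'v/c²) = (v - 0.468)/(1 - 0.468·v/c²)
Numerator: 0.847 - 0.468 = 0.379
Denominator: 1 - 0.396396 = 0.603604
u = 0.379/0.603604 = 0.6279c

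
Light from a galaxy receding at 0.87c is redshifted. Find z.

β = 0.87
(1+β)/(1-β) = 1.87/0.13 = 14.385
√(14.385) = 3.793
z = 3.793 - 1 = 2.793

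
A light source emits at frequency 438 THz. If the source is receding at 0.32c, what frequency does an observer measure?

β = v/c = 0.32
(1-β)/(1+β) = 0.68/1.32 = 0.51515
Doppler factor = √(0.51515) = 0.7177
f_obs = 438 × 0.7177 = 314.4 THz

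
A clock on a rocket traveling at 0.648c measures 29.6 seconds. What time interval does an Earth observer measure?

Proper time Δt₀ = 29.6 seconds
γ = 1/√(1 - 0.648²) = 1.313
Δt = γΔt₀ = 1.313 × 29.6 = 38.86 seconds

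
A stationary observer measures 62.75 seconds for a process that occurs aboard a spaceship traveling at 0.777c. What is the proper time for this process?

Dilated time Δt = 62.75 seconds
γ = 1/√(1 - 0.777²) = 1.5886
Δt₀ = Δt/γ = 62.75/1.5886 = 39.50 seconds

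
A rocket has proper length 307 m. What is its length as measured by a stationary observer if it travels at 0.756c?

Proper length L₀ = 307 m
γ = 1/√(1 - 0.756²) = 1.5277
L = L₀/γ = 307/1.5277 = 201.0 m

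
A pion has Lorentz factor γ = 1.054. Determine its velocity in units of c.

From γ = 1/√(1 - v²/c²):
1/γ² = 1/1.054² = 0.90016
v²/c² = 1 - 0.90016 = 0.09984
v/c = √(0.09984) = 0.3160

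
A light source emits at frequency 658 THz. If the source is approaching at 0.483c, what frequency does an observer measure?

β = v/c = 0.483
(1+β)/(1-β) = 1.483/0.517 = 2.8685
Doppler factor = √(2.8685) = 1.6937
f_obs = 658 × 1.6937 = 1114 THz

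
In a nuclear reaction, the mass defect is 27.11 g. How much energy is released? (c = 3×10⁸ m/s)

Convert mass defect: Δm = 27.11 g = 0.02711 kg
E = Δm·c² = 0.02711 × (3×10⁸)²
= 0.02711 × 9×10¹⁶ = 2.440×10¹⁵ J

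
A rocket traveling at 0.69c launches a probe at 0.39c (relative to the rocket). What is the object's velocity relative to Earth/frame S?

u = (u' + v)/(1 + u'v/c²)
Numerator: 0.39 + 0.69 = 1.08
Denominator: 1 + 0.2691 = 1.2691
u = 1.08/1.2691 = 0.8510c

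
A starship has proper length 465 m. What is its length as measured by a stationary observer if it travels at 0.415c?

Proper length L₀ = 465 m
γ = 1/√(1 - 0.415²) = 1.099
L = L₀/γ = 465/1.099 = 423.1 m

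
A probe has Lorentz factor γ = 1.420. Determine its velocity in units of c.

From γ = 1/√(1 - v²/c²):
1/γ² = 1/1.420² = 0.4959
v²/c² = 1 - 0.4959 = 0.5041
v/c = √(0.5041) = 0.7100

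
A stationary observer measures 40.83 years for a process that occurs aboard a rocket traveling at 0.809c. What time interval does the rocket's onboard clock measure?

Dilated time Δt = 40.83 years
γ = 1/√(1 - 0.809²) = 1.701
Δt₀ = Δt/γ = 40.83/1.701 = 24.00 years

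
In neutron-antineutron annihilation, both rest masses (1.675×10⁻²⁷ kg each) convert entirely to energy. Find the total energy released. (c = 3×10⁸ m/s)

Both particles have the same rest mass, so total mass = 2m
E = 2m·c² = 2 × 1.675×10⁻²⁷ × (3×10⁸)²
= 2 × 1.675×10⁻²⁷ × 9×10¹⁶
= 3.015×10⁻¹⁰ J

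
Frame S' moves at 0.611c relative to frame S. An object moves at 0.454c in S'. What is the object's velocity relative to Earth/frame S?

u = (u' + v)/(1 + u'v/c²)
Numerator: 0.454 + 0.611 = 1.065
Denominator: 1 + 0.277394 = 1.277394
u = 1.065/1.277394 = 0.8337c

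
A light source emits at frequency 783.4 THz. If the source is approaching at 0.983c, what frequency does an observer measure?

β = v/c = 0.983
(1+β)/(1-β) = 1.983/0.017 = 116.6
Doppler factor = √(116.6) = 10.80
f_obs = 783.4 × 10.80 = 8461 THz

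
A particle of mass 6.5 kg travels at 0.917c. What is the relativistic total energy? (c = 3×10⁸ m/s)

γ = 1/√(1 - 0.917²) = 2.507
mc² = 6.5 × (3×10⁸)² = 5.850×10¹⁷ J
E = γmc² = 2.507 × 5.850×10¹⁷ = 1.467×10¹⁸ J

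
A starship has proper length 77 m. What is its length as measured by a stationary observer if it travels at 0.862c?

Proper length L₀ = 77 m
γ = 1/√(1 - 0.862²) = 1.973
L = L₀/γ = 77/1.973 = 39.03 m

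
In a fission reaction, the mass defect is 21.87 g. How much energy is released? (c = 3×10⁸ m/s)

Convert mass defect: Δm = 21.87 g = 0.02187 kg
E = Δm·c² = 0.02187 × (3×10⁸)²
= 0.02187 × 9×10¹⁶ = 1.968×10¹⁵ J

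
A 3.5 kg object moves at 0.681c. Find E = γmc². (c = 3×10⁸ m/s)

γ = 1/√(1 - 0.681²) = 1.3656
mc² = 3.5 × (3×10⁸)² = 3.150×10¹⁷ J
E = γmc² = 1.3656 × 3.150×10¹⁷ = 4.302×10¹⁷ J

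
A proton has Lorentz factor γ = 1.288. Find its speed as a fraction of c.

From γ = 1/√(1 - v²/c²):
1/γ² = 1/1.288² = 0.6028
v²/c² = 1 - 0.6028 = 0.3972
v/c = √(0.3972) = 0.6302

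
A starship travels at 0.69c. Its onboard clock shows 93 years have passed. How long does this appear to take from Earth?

Proper time Δt₀ = 93 years
γ = 1/√(1 - 0.69²) = 1.382
Δt = γΔt₀ = 1.382 × 93 = 128.5 years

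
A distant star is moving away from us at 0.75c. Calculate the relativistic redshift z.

β = 0.75
(1+β)/(1-β) = 1.75/0.25 = 7.000
√(7.000) = 2.646
z = 2.646 - 1 = 1.646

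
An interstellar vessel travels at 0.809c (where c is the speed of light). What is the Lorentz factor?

v/c = 0.809, so (v/c)² = 0.654481
1 - (v/c)² = 0.345519
γ = 1/√(0.345519) = 1.701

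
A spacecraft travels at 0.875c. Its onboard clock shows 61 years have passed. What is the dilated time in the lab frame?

Proper time Δt₀ = 61 years
γ = 1/√(1 - 0.875²) = 2.066
Δt = γΔt₀ = 2.066 × 61 = 126.0 years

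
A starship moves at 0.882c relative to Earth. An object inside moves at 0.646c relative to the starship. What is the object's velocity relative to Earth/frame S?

u = (u' + v)/(1 + u'v/c²)
Numerator: 0.646 + 0.882 = 1.528
Denominator: 1 + 0.569772 = 1.569772
u = 1.528/1.569772 = 0.9734c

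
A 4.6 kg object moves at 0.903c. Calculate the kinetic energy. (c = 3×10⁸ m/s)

γ = 1/√(1 - 0.903²) = 2.3275
γ - 1 = 1.3275
KE = (γ-1)mc² = 1.3275 × 4.6 × (3×10⁸)² = 5.496×10¹⁷ J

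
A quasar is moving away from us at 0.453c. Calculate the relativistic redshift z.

β = 0.453
(1+β)/(1-β) = 1.453/0.547 = 2.6563
√(2.6563) = 1.6298
z = 1.6298 - 1 = 0.6298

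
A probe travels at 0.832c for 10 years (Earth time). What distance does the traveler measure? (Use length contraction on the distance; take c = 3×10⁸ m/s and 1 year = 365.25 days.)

Earth distance: d = v × t = 0.832c × 10 yr = 7.8768×10¹⁶ m
γ = 1.8025
d' = d/γ = 7.8768×10¹⁶/1.8025 = 4.370×10¹⁶ m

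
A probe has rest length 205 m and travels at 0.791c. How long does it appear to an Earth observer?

Proper length L₀ = 205 m
γ = 1/√(1 - 0.791²) = 1.6345
L = L₀/γ = 205/1.6345 = 125.4 m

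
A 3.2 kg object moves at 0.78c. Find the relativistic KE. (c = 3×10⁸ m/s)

γ = 1/√(1 - 0.78²) = 1.598
γ - 1 = 0.5980
KE = (γ-1)mc² = 0.5980 × 3.2 × (3×10⁸)² = 1.722×10¹⁷ J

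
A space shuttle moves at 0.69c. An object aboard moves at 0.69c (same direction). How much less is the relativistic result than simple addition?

Classical: u' + v = 0.69 + 0.69 = 1.38c
Relativistic: u = (0.69 + 0.69)/(1 + 0.4761) = 1.38/1.4761 = 0.9349c
Difference: 1.38 - 0.9349 = 0.4451c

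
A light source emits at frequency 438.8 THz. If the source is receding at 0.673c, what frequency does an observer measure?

β = v/c = 0.673
(1-β)/(1+β) = 0.327/1.673 = 0.19546
Doppler factor = √(0.19546) = 0.4421
f_obs = 438.8 × 0.4421 = 194.0 THz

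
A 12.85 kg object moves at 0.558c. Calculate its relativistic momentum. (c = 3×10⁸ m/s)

γ = 1/√(1 - 0.558²) = 1.205
v = 0.558 × 3×10⁸ = 1.674×10⁸ m/s
p = γmv = 1.205 × 12.85 × 1.674×10⁸ = 2.592×10⁹ kg·m/s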